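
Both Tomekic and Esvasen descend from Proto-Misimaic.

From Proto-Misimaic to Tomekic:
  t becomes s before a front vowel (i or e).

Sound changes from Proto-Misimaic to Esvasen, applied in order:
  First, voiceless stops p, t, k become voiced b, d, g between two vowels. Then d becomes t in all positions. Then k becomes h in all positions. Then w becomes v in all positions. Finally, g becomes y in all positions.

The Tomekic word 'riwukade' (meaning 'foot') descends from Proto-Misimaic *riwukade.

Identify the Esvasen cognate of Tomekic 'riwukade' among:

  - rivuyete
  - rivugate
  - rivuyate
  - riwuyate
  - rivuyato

Esvasen: *riwukade
  riwukade → riwugade   [intervocalic voicing]
  riwugade → riwugate   [unconditioned shift]
  riwugate (rule 3 does not apply)
  riwugate → rivugate   [unconditioned shift]
  rivugate → rivuyate   [unconditioned shift]
  giving Esvasen rivuyate.
The other candidates each miss or misapply at least one Esvasen change.

rivuyate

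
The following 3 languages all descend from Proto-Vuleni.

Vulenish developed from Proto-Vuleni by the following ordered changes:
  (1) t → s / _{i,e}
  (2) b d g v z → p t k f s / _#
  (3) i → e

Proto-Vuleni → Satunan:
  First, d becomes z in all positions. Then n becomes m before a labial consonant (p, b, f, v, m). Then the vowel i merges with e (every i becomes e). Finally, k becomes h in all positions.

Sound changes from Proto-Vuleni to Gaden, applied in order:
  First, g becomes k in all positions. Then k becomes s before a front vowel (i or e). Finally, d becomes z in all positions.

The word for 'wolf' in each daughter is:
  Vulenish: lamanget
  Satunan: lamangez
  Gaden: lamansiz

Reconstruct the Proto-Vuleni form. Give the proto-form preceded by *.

*lamangid

Position 8: Vulenish has t, Satunan has z, Gaden has z. Taking the neighbouring segments as reconstructed: Vulenish t could go back to *t or *d; Satunan z could go back to *d or *z; Gaden z could go back to *d or *z — the one source consistent with every daughter is *d.
Position 6: Vulenish has g, Satunan has g, Gaden has s. Vulenish preserves g here (none of its changes turn any other segment into g), so the proto-segment is *g.
Continuing position by position gives *lamangid; check it forward:
Vulenish: start from *lamangid.
  rule 1: no change — lamangid
  rule 2 (final devoicing): lamangid → lamangit
  rule 3 (vowel merger): lamangit → lamanget
  ⇒ Vulenish lamanget
Satunan: start from *lamangid.
  rule 1 (unconditioned shift): lamangid → lamangiz
  rule 2: no change — lamangiz
  rule 3 (vowel merger): lamangiz → lamangez
  rule 4: no change — lamangez
  ⇒ Satunan lamangez
Gaden: *lamangid
  lamangid → lamankid   [unconditioned shift]
  lamankid → lamansid   [palatalisation]
  lamansid → lamansiz   [unconditioned shift]
  giving Gaden lamansiz.
No other proto-form is consistent with every reflex, so the reconstruction is *lamangid.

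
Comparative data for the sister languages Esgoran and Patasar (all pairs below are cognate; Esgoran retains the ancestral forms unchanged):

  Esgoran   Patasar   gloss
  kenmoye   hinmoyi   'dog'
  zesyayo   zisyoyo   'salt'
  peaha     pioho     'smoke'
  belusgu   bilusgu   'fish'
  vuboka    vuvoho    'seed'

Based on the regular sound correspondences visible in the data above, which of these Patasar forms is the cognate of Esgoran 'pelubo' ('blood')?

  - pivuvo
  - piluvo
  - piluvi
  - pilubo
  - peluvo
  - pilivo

zesyayo ~ zisyoyo, belusgu ~ bilusgu — Esgoran e corresponds to Patasar i after a consonant, before a consonant other than r, m, n, p, b, f, v.
vuboka ~ vuvoho — Esgoran b corresponds to Patasar v between vowels (before a back vowel).
Applying these to Esgoran 'pelubo':
  pelubo → pilubo   (e→i after a consonant, before a consonant other than r, m, n, p, b, f, v)
  pilubo → piluvo   (b→v between vowels (before a back vowel))
So the Patasar cognate is 'piluvo'.

piluvo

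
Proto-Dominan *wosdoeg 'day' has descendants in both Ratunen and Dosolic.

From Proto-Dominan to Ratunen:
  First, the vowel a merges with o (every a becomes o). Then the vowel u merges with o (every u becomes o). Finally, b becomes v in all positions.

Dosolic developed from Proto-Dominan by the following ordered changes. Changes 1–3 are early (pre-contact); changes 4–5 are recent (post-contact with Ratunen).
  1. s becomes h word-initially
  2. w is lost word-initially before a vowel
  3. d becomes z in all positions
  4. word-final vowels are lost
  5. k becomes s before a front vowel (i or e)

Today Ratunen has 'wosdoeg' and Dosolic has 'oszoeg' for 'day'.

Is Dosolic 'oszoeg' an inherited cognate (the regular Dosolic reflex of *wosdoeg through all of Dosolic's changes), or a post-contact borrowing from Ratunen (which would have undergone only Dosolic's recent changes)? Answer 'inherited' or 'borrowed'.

If inherited, *wosdoeg would pass through all of Dosolic's changes:
Dosolic: *wosdoeg > osdoeg > oszoeg  (by glide loss, unconditioned shift)
If borrowed from Ratunen 'wosdoeg' after the early changes, it would undergo only the recent ones:
  rule 4 (apocope): no change (wosdoeg)
  rule 5 (palatalisation): no change (wosdoeg)
  ⇒ as a loan: wosdoeg
Dosolic 'oszoeg' matches the inherited outcome exactly, so it is an inherited cognate, not a loan.

inherited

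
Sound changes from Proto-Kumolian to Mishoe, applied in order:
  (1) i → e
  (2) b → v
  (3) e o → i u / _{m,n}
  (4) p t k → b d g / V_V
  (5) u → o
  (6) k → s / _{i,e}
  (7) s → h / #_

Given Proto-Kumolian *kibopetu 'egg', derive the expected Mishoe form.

hevobedo

Mishoe: *kibopetu > kebopetu > kevopetu > kevobedu > kevobedo > sevobedo > hevobedo  (by vowel merger, unconditioned shift, intervocalic voicing, vowel merger, palatalisation, debuccalisation)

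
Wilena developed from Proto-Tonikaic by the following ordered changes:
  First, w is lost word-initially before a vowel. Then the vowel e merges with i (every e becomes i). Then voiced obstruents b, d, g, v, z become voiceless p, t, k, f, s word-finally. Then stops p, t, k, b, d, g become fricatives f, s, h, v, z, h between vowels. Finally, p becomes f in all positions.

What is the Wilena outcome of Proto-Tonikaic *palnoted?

falnosit

Wilena: *palnoted
  palnoted (rule 1 does not apply)
  palnoted → palnotid   [vowel merger]
  palnotid → palnotit   [final devoicing]
  palnotit → palnosit   [intervocalic lenition]
  palnosit → falnosit   [unconditioned shift]
  giving Wilena falnosit.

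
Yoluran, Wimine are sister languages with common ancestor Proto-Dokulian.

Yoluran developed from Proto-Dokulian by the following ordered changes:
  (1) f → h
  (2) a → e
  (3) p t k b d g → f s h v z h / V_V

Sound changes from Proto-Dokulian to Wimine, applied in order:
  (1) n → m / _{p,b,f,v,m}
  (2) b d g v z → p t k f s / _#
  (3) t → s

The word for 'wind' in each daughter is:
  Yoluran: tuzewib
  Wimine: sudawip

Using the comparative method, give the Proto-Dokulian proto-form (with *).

Position 1: Yoluran has t, Wimine has s. Yoluran preserves t here (none of its changes turn any other segment into t), so the proto-segment is *t.
Position 4: Yoluran has e, Wimine has a. Wimine preserves a here (none of its changes turn any other segment into a), so the proto-segment is *a.
Position 3: Yoluran has z, Wimine has d. Wimine preserves d here (none of its changes turn any other segment into d), so the proto-segment is *d.
Verify the candidate proto-form against each daughter:
Yoluran: start from *tudawib.
  rule 1: no change — tudawib
  rule 2 (vowel merger): tudawib → tudewib
  rule 3 (intervocalic lenition): tudewib → tuzewib
  ⇒ Yoluran tuzewib
Wimine: *tudawib > tudawip > sudawip  (by final devoicing, unconditioned shift)
Only *tudawib yields all of Yoluran tuzewib, Wimine sudawip.

*tudawib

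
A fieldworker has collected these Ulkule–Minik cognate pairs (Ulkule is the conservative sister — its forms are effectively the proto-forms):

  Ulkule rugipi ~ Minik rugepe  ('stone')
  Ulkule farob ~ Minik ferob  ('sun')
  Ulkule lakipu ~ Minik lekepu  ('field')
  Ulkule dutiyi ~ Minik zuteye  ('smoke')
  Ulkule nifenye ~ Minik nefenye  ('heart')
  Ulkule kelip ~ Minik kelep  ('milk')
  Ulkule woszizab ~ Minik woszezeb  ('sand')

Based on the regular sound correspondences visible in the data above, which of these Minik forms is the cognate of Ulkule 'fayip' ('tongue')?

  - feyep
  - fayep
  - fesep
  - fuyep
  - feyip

feyep

lakipu ~ lekepu — Ulkule a corresponds to Minik e after a consonant, before a consonant other than r, m, n, p, b, f, v.
rugipi ~ rugepe, lakipu ~ lekepu — Ulkule i corresponds to Minik e after a consonant, before a labial obstruent.
Applying these to Ulkule 'fayip':
  fayip → feyip   (a→e after a consonant, before a consonant other than r, m, n, p, b, f, v)
  feyip → feyep   (i→e after a consonant, before a labial obstruent)
So the Minik cognate is 'feyep'.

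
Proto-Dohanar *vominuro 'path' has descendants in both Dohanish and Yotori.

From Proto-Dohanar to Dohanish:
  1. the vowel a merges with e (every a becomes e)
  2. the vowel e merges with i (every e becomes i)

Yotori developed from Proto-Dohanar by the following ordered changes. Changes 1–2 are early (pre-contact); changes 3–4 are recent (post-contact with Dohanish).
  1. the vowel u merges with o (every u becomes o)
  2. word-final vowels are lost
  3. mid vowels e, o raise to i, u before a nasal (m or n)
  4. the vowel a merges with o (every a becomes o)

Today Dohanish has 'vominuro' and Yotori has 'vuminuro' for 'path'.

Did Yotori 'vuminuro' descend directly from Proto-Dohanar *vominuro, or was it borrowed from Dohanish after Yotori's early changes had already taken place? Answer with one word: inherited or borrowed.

borrowed

If inherited, *vominuro would pass through all of Yotori's changes:
Yotori: *vominuro > vominoro > vominor > vuminor  (by vowel merger, apocope, pre-nasal raising)
If borrowed from Dohanish 'vominuro' after the early changes, it would undergo only the recent ones:
  rule 3 (pre-nasal raising): vominuro → vuminuro
  rule 4 (vowel merger): no change (vuminuro)
  ⇒ as a loan: vuminuro
Yotori 'vuminuro' matches the loan outcome 'vuminuro', not the inherited 'vuminor' — it skipped the early Yotori changes, so it was borrowed from Dohanish.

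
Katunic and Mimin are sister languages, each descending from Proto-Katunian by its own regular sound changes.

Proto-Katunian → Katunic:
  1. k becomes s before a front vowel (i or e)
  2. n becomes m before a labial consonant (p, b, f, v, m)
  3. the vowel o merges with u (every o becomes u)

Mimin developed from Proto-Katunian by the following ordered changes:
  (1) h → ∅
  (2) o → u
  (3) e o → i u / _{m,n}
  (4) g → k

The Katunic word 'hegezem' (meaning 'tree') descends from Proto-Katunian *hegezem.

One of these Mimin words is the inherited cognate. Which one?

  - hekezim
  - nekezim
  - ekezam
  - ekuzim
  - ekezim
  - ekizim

Mimin: start from *hegezem.
  rule 1 (h-loss): hegezem → egezem
  rule 2: no change — egezem
  rule 3 (pre-nasal raising): egezem → egezim
  rule 4 (unconditioned shift): egezim → ekezim
  ⇒ Mimin ekezim
Only 'ekezim' matches the regular Mimin development of *hegezem.

ekezim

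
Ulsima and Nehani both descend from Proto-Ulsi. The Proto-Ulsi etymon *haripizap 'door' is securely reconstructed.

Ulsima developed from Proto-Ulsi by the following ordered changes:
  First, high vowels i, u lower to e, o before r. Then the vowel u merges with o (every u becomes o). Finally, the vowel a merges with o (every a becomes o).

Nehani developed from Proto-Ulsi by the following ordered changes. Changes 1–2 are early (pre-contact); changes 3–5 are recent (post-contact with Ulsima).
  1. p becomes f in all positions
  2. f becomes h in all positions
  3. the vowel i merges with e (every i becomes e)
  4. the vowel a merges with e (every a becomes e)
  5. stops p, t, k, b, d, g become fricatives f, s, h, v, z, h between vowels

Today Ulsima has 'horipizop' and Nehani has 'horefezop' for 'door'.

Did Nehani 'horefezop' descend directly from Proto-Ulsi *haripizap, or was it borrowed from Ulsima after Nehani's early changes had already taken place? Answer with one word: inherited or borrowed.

If inherited, *haripizap would pass through all of Nehani's changes:
Nehani: start from *haripizap.
  rule 1 (unconditioned shift): haripizap → harifizaf
  rule 2 (unconditioned shift): harifizaf → harihizah
  rule 3 (vowel merger): harihizah → harehezah
  rule 4 (vowel merger): harehezah → herehezeh
  rule 5: no change — herehezeh
  ⇒ Nehani herehezeh
If borrowed from Ulsima 'horipizop' after the early changes, it would undergo only the recent ones:
  rule 3 (vowel merger): horipizop → horepezop
  rule 4 (vowel merger): no change (horepezop)
  rule 5 (intervocalic lenition): horepezop → horefezop
  ⇒ as a loan: horefezop
Nehani 'horefezop' matches the loan outcome 'horefezop', not the inherited 'herehezeh' — it skipped the early Nehani changes, so it was borrowed from Ulsima.

borrowed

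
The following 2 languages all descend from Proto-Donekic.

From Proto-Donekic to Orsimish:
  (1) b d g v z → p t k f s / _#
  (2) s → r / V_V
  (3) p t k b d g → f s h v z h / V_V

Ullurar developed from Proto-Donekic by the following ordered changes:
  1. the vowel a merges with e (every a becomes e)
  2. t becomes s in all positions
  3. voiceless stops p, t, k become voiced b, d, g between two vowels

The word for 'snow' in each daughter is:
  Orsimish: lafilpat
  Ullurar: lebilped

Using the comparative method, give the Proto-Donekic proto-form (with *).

*lapilpad

Position 3: Orsimish has f, Ullurar has b. Taking the neighbouring segments as reconstructed: Orsimish f could go back to *p or *f; Ullurar b could go back to *p or *b — the one source consistent with every daughter is *p.
Position 2: Orsimish has a, Ullurar has e. Orsimish preserves a here (none of its changes turn any other segment into a), so the proto-segment is *a.
Continuing position by position gives *lapilpad; check it forward:
Orsimish: start from *lapilpad.
  rule 1 (final devoicing): lapilpad → lapilpat
  rule 2: no change — lapilpat
  rule 3 (intervocalic lenition): lapilpat → lafilpat
  ⇒ Orsimish lafilpat
Ullurar: *lapilpad > lepilped > lebilped  (by vowel merger, intervocalic voicing)
*lapilpad is the unique common source.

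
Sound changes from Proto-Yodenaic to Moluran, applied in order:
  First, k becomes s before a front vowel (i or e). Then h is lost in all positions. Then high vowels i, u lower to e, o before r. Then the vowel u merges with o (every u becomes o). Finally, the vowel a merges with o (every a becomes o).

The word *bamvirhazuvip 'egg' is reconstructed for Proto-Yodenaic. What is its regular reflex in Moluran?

bomverozovip

Moluran: *bamvirhazuvip > bamvirazuvip > bamverazuvip > bamverazovip > bomverozovip  (by h-loss, pre-rhotic lowering, vowel merger, vowel merger)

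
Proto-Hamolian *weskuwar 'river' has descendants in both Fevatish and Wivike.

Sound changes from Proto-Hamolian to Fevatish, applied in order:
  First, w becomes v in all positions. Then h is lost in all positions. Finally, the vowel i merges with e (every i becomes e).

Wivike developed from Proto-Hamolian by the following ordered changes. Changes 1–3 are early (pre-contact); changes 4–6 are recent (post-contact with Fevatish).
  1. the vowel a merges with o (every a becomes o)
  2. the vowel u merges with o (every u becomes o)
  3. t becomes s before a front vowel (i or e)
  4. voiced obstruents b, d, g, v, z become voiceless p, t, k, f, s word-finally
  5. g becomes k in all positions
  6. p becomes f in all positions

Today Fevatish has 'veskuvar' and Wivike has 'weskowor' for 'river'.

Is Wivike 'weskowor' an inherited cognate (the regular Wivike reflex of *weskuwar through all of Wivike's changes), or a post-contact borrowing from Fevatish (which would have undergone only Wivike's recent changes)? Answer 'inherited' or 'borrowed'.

If inherited, *weskuwar would pass through all of Wivike's changes:
Wivike: start from *weskuwar.
  rule 1 (vowel merger): weskuwar → weskuwor
  rule 2 (vowel merger): weskuwor → weskowor
  rule 3: no change — weskowor
  rule 4: no change — weskowor
  rule 5: no change — weskowor
  rule 6: no change — weskowor
  ⇒ Wivike weskowor
If borrowed from Fevatish 'veskuvar' after the early changes, it would undergo only the recent ones:
  rule 4 (final devoicing): no change (veskuvar)
  rule 5 (unconditioned shift): no change (veskuvar)
  rule 6 (unconditioned shift): no change (veskuvar)
  ⇒ as a loan: veskuvar
Wivike 'weskowor' matches the inherited outcome exactly, so it is an inherited cognate, not a loan.

inherited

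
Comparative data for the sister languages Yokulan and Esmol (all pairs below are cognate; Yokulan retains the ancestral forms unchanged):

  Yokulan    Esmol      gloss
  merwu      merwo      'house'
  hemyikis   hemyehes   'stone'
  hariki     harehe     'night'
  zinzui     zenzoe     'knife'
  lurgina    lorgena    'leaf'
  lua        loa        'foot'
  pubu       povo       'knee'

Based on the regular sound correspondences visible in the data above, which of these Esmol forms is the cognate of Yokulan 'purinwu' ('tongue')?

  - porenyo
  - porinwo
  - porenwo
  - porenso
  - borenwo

porenwo

lurgina ~ lorgena — Yokulan u corresponds to Esmol o after a consonant, before r.
zinzui ~ zenzoe, lurgina ~ lorgena — Yokulan i corresponds to Esmol e after a consonant, before a nasal.
merwu ~ merwo, pubu ~ povo — Yokulan u corresponds to Esmol o word-finally.
Applying these to Yokulan 'purinwu':
  purinwu → porinwu   (u→o after a consonant, before r)
  porinwu → porenwu   (i→e after a consonant, before a nasal)
  porenwu → porenwo   (u→o word-finally)
So the Esmol cognate is 'porenwo'.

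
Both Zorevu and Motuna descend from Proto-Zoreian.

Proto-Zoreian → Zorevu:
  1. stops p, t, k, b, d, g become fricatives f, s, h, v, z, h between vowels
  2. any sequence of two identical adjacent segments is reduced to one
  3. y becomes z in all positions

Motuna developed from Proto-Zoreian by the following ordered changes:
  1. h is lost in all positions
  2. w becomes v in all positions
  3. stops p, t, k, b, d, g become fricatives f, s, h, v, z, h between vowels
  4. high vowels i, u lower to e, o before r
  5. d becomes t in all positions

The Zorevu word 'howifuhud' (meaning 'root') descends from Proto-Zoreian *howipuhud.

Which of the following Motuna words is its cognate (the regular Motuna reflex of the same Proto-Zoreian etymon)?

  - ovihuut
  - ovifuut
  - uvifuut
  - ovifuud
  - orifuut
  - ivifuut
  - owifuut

Motuna: start from *howipuhud.
  rule 1 (h-loss): howipuhud → owipuud
  rule 2 (unconditioned shift): owipuud → ovipuud
  rule 3 (intervocalic lenition): ovipuud → ovifuud
  rule 4: no change — ovifuud
  rule 5 (unconditioned shift): ovifuud → ovifuut
  ⇒ Motuna ovifuut
The other candidates each miss or misapply at least one Motuna change.

ovifuut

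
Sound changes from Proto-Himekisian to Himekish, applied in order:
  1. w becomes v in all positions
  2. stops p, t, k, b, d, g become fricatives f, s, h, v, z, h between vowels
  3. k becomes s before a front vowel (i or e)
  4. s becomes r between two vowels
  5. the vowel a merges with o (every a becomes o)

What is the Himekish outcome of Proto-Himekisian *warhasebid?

Himekish: *warhasebid
  warhasebid → varhasebid   [unconditioned shift]
  varhasebid → varhasevid   [intervocalic lenition]
  varhasevid (rule 3 does not apply)
  varhasevid → varharevid   [rhotacism]
  varharevid → vorhorevid   [vowel merger]
  giving Himekish vorhorevid.

vorhorevid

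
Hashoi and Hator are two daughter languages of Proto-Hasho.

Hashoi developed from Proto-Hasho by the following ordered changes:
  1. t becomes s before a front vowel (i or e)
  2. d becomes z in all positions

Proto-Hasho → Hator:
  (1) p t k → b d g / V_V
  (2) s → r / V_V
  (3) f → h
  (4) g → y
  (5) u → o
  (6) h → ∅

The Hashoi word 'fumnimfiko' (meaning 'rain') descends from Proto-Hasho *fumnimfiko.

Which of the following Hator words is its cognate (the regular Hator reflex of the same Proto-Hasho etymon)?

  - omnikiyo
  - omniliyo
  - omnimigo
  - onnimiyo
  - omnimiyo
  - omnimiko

omnimiyo

Hator: *fumnimfiko
  fumnimfiko → fumnimfigo   [intervocalic voicing]
  fumnimfigo (rule 2 does not apply)
  fumnimfigo → humnimhigo   [unconditioned shift]
  humnimhigo → humnimhiyo   [unconditioned shift]
  humnimhiyo → homnimhiyo   [vowel merger]
  homnimhiyo → omnimiyo   [h-loss]
  giving Hator omnimiyo.
Only 'omnimiyo' matches the regular Hator development of *fumnimfiko.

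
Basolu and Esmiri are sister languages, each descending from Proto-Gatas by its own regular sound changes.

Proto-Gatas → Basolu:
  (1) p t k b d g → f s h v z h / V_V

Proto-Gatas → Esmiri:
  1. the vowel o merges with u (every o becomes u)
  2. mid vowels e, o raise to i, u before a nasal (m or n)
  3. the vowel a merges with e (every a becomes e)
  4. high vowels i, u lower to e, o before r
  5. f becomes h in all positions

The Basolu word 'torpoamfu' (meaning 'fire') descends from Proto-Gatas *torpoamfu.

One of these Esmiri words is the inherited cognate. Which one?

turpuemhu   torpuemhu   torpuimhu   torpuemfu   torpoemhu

Esmiri: *torpoamfu > turpuamfu > turpuemfu > torpuemfu > torpuemhu  (by vowel merger, vowel merger, pre-rhotic lowering, unconditioned shift)
Among the options, 'torpuemhu' alone shows every Esmiri change applied in order.

torpuemhu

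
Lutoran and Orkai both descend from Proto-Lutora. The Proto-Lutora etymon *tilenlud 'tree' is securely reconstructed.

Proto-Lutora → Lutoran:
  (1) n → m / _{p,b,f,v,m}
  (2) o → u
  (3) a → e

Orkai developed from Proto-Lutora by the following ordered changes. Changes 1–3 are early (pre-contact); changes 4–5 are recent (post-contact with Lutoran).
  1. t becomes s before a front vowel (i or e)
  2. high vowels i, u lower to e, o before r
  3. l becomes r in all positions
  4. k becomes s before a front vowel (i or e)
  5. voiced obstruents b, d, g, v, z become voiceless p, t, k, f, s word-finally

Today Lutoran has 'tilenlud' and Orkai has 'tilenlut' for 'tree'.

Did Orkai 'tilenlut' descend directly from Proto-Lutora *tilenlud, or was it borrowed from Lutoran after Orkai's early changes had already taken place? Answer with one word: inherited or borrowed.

borrowed

If inherited, *tilenlud would pass through all of Orkai's changes:
Orkai: *tilenlud
  tilenlud → silenlud   [palatalisation]
  silenlud (rule 2 does not apply)
  silenlud → sirenrud   [unconditioned shift]
  sirenrud (rule 4 does not apply)
  sirenrud → sirenrut   [final devoicing]
  giving Orkai sirenrut.
If borrowed from Lutoran 'tilenlud' after the early changes, it would undergo only the recent ones:
  rule 4 (palatalisation): no change (tilenlud)
  rule 5 (final devoicing): tilenlud → tilenlut
  ⇒ as a loan: tilenlut
Orkai 'tilenlut' matches the loan outcome 'tilenlut', not the inherited 'sirenrut' — it skipped the early Orkai changes, so it was borrowed from Lutoran.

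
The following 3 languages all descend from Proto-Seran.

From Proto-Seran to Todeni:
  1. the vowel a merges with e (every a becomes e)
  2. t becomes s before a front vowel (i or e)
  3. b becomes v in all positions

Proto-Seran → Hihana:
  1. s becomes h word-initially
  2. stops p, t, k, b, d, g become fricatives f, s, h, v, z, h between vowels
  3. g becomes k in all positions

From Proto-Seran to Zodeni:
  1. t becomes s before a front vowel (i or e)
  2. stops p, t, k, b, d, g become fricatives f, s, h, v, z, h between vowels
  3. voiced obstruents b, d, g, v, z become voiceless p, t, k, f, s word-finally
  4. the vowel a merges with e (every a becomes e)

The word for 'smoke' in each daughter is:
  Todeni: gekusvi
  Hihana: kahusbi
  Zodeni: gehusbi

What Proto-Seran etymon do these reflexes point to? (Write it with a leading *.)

*gakusbi

Position 6: Todeni has v, Hihana has b, Zodeni has b. Hihana preserves b here (none of its changes turn any other segment into b), so the proto-segment is *b.
Position 3: Todeni has k, Hihana has h, Zodeni has h. Todeni preserves k here (none of its changes turn any other segment into k), so the proto-segment is *k.
This points to *gakusbi. Verify forward in each daughter:
Todeni: *gakusbi
  gakusbi → gekusbi   [vowel merger]
  gekusbi (rule 2 does not apply)
  gekusbi → gekusvi   [unconditioned shift]
  giving Todeni gekusvi.
Hihana: *gakusbi > gahusbi > kahusbi  (by intervocalic lenition, unconditioned shift)
Zodeni: *gakusbi > gahusbi > gehusbi  (by intervocalic lenition, vowel merger)
*gakusbi is the unique common source.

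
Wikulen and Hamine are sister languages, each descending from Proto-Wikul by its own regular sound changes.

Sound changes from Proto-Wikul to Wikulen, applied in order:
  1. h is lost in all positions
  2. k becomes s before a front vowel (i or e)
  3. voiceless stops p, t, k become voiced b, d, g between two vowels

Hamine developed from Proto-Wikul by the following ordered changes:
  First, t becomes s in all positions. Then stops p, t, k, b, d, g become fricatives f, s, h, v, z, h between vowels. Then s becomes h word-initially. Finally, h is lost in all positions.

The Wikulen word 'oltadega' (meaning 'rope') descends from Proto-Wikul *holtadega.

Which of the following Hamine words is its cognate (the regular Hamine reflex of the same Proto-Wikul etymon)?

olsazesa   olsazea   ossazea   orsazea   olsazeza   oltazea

olsazea

Hamine: start from *holtadega.
  rule 1 (unconditioned shift): holtadega → holsadega
  rule 2 (intervocalic lenition): holsadega → holsazeha
  rule 3: no change — holsazeha
  rule 4 (h-loss): holsazeha → olsazea
  ⇒ Hamine olsazea
Only 'olsazea' matches the regular Hamine development of *holtadega.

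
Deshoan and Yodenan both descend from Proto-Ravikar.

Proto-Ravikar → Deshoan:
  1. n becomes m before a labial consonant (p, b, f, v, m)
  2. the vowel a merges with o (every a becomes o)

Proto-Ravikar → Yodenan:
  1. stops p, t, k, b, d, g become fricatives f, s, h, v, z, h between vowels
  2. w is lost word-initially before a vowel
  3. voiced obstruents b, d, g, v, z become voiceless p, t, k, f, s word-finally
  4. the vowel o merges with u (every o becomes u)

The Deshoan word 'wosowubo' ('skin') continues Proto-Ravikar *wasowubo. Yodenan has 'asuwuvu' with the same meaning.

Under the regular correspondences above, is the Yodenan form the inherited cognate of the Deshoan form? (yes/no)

Derive the expected Yodenan reflex of *wasowubo:
Yodenan: *wasowubo > wasowuvo > asowuvo > asuwuvu  (by intervocalic lenition, glide loss, vowel merger)
Yodenan 'asuwuvu' matches the regular reflex exactly, so the pair is cognate.

yes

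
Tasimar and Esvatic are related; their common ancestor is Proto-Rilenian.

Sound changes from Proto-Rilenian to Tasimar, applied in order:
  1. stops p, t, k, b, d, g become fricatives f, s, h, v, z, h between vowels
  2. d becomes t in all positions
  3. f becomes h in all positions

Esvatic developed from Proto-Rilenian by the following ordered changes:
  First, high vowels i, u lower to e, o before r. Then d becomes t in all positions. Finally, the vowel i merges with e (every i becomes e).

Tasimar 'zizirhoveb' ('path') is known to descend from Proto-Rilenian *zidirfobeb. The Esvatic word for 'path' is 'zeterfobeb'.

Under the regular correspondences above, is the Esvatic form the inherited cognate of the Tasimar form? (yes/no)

yes

Derive the expected Esvatic reflex of *zidirfobeb:
Esvatic: *zidirfobeb > ziderfobeb > ziterfobeb > zeterfobeb  (by pre-rhotic lowering, unconditioned shift, vowel merger)
Esvatic 'zeterfobeb' matches the regular reflex exactly, so the pair is cognate.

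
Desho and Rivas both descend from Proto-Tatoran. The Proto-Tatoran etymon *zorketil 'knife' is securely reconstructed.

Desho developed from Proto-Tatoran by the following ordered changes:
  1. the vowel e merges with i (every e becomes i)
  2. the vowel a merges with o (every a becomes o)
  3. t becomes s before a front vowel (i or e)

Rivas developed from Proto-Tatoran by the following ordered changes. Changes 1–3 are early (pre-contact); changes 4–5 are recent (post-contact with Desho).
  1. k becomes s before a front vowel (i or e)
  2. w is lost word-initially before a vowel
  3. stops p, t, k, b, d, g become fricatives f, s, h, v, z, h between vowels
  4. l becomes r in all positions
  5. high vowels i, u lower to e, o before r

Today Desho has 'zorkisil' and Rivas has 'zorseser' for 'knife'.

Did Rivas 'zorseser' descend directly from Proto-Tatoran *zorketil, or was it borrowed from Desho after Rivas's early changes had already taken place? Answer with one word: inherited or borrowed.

inherited

If inherited, *zorketil would pass through all of Rivas's changes:
Rivas: *zorketil
  zorketil → zorsetil   [palatalisation]
  zorsetil (rule 2 does not apply)
  zorsetil → zorsesil   [intervocalic lenition]
  zorsesil → zorsesir   [unconditioned shift]
  zorsesir → zorseser   [pre-rhotic lowering]
  giving Rivas zorseser.
If borrowed from Desho 'zorkisil' after the early changes, it would undergo only the recent ones:
  rule 4 (unconditioned shift): zorkisil → zorkisir
  rule 5 (pre-rhotic lowering): zorkisir → zorkiser
  ⇒ as a loan: zorkiser
Rivas 'zorseser' matches the inherited outcome exactly, so it is an inherited cognate, not a loan.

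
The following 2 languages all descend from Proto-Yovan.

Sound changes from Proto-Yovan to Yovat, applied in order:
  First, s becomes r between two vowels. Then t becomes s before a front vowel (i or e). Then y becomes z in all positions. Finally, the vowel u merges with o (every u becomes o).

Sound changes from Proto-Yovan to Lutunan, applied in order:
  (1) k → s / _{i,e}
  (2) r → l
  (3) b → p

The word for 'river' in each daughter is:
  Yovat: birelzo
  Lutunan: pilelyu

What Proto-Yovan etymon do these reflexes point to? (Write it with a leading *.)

*birelyu

Position 6: Yovat has z, Lutunan has y. Lutunan preserves y here (none of its changes turn any other segment into y), so the proto-segment is *y.
Position 7: Yovat has o, Lutunan has u. Lutunan preserves u here (none of its changes turn any other segment into u), so the proto-segment is *u.
Position 3: Yovat has r, Lutunan has l. Taking the neighbouring segments as reconstructed: Yovat r could go back to *s or *r; Lutunan l could go back to *l or *r — the one source consistent with every daughter is *r.
This points to *birelyu. Verify forward in each daughter:
Yovat: *birelyu > birelzu > birelzo  (by unconditioned shift, vowel merger)
Lutunan: *birelyu > bilelyu > pilelyu  (by unconditioned shift, unconditioned shift)
Only *birelyu yields all of Yovat birelzo, Lutunan pilelyu.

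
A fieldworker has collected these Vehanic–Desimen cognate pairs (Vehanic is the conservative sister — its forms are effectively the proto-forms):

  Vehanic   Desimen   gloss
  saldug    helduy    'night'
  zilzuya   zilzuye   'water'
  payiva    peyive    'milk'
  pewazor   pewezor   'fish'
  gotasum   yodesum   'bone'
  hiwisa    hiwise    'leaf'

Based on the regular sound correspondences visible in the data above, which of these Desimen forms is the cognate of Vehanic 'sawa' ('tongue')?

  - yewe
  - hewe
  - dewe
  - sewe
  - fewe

saldug ~ helduy — Vehanic s corresponds to Desimen h word-initially before a back vowel.
saldug ~ helduy, payiva ~ peyive — Vehanic a corresponds to Desimen e after a consonant, before a consonant other than r, m, n, p, b, f, v.
zilzuya ~ zilzuye, payiva ~ peyive — Vehanic a corresponds to Desimen e word-finally.
Applying these to Vehanic 'sawa':
  sawa → hawa   (s→h word-initially before a back vowel)
  hawa → hewa   (a→e after a consonant, before a consonant other than r, m, n, p, b, f, v)
  hewa → hewe   (a→e word-finally)
So the Desimen cognate is 'hewe'.

hewe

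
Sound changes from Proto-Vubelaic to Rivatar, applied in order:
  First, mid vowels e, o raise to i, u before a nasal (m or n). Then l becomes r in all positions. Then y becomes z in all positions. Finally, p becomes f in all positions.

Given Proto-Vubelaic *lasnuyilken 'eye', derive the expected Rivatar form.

Rivatar: *lasnuyilken > lasnuyilkin > rasnuyirkin > rasnuzirkin  (by pre-nasal raising, unconditioned shift, unconditioned shift)

rasnuzirkin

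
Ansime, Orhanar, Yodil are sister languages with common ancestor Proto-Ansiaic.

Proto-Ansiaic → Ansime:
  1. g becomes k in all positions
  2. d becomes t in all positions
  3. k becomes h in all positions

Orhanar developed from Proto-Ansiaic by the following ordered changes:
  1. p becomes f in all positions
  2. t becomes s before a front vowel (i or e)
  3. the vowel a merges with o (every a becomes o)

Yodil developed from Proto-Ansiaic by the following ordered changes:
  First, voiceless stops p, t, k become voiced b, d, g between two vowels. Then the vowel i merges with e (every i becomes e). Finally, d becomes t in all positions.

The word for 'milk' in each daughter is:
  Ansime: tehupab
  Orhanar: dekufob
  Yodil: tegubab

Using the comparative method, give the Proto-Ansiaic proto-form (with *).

Position 6: Ansime has a, Orhanar has o, Yodil has a. Ansime preserves a here (none of its changes turn any other segment into a), so the proto-segment is *a.
Position 1: Ansime has t, Orhanar has d, Yodil has t. Orhanar preserves d here (none of its changes turn any other segment into d), so the proto-segment is *d.
This points to *dekupab. Verify forward in each daughter:
Ansime: *dekupab
  dekupab (rule 1 does not apply)
  dekupab → tekupab   [unconditioned shift]
  tekupab → tehupab   [unconditioned shift]
  giving Ansime tehupab.
Orhanar: *dekupab
  dekupab → dekufab   [unconditioned shift]
  dekufab (rule 2 does not apply)
  dekufab → dekufob   [vowel merger]
  giving Orhanar dekufob.
Yodil: *dekupab
  dekupab → degubab   [intervocalic voicing]
  degubab (rule 2 does not apply)
  degubab → tegubab   [unconditioned shift]
  giving Yodil tegubab.
Only *dekupab yields all of Ansime tehupab, Orhanar dekufob, Yodil tegubab.

*dekupab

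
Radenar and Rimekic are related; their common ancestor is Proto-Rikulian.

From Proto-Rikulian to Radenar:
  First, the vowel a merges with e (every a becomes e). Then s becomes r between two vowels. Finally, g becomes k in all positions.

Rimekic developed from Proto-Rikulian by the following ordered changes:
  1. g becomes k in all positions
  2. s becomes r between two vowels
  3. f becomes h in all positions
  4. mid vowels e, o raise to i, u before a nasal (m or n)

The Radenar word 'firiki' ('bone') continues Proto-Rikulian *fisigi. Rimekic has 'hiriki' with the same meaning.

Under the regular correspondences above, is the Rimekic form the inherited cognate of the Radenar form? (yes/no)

yes

Derive the expected Rimekic reflex of *fisigi:
Rimekic: *fisigi > fisiki > firiki > hiriki  (by unconditioned shift, rhotacism, unconditioned shift)
Rimekic 'hiriki' matches the regular reflex exactly, so the pair is cognate.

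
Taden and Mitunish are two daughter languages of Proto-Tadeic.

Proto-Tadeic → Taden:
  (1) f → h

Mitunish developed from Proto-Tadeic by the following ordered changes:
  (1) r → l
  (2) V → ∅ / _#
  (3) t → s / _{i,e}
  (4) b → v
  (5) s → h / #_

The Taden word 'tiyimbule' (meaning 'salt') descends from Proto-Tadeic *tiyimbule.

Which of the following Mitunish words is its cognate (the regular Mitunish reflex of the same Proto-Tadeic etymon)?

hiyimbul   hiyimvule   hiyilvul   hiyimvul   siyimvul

Mitunish: start from *tiyimbule.
  rule 1: no change — tiyimbule
  rule 2 (apocope): tiyimbule → tiyimbul
  rule 3 (palatalisation): tiyimbul → siyimbul
  rule 4 (unconditioned shift): siyimbul → siyimvul
  rule 5 (debuccalisation): siyimvul → hiyimvul
  ⇒ Mitunish hiyimvul
The other candidates each miss or misapply at least one Mitunish change.

hiyimvul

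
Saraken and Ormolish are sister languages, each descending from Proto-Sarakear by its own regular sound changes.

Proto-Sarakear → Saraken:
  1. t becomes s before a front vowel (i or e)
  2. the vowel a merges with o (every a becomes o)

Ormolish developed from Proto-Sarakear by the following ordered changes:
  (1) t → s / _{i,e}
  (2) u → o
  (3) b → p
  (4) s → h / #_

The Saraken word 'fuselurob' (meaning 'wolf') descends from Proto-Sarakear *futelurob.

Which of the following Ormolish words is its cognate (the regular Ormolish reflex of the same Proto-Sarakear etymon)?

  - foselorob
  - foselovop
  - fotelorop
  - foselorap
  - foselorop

Ormolish: *futelurob
  futelurob → fuselurob   [palatalisation]
  fuselurob → foselorob   [vowel merger]
  foselorob → foselorop   [unconditioned shift]
  foselorop (rule 4 does not apply)
  giving Ormolish foselorop.
The other candidates each miss or misapply at least one Ormolish change.

foselorop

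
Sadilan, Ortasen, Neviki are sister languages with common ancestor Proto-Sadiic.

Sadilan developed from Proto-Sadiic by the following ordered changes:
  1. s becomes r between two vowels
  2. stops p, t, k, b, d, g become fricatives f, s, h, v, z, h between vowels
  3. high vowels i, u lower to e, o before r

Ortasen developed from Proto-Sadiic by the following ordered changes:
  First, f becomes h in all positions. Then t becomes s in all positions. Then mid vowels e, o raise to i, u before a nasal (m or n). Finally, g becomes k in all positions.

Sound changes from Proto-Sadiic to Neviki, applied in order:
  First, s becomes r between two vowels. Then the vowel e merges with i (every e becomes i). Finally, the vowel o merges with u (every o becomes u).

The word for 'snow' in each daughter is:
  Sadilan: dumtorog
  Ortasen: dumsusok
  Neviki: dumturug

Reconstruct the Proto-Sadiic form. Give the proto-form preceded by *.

Position 7: Sadilan has o, Ortasen has o, Neviki has u. Ortasen preserves o here (none of its changes turn any other segment into o), so the proto-segment is *o.
Position 5: Sadilan has o, Ortasen has u, Neviki has u. Taking the neighbouring segments as reconstructed: Sadilan o could go back to *o or *u; Ortasen u can only go back to *u; Neviki u could go back to *o or *u — the one source consistent with every daughter is *u.
Position 8: Sadilan has g, Ortasen has k, Neviki has g. Sadilan preserves g here (none of its changes turn any other segment into g), so the proto-segment is *g.
This points to *dumtusog. Verify forward in each daughter:
Sadilan: *dumtusog > dumturog > dumtorog  (by rhotacism, pre-rhotic lowering)
Ortasen: *dumtusog > dumsusog > dumsusok  (by unconditioned shift, unconditioned shift)
Neviki: start from *dumtusog.
  rule 1 (rhotacism): dumtusog → dumturog
  rule 2: no change — dumturog
  rule 3 (vowel merger): dumturog → dumturug
  ⇒ Neviki dumturug
Only *dumtusog yields all of Sadilan dumtorog, Ortasen dumsusok, Neviki dumturug.

*dumtusog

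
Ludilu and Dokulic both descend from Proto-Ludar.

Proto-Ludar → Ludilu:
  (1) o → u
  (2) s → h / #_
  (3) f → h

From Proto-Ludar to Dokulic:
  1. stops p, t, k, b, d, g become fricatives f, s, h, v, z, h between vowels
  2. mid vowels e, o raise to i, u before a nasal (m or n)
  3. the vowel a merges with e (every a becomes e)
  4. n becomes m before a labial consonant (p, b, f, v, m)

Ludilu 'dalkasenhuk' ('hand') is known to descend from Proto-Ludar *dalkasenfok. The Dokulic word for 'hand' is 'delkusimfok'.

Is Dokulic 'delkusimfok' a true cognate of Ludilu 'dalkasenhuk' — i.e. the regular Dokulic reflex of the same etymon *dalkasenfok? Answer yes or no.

Derive the expected Dokulic reflex of *dalkasenfok:
Dokulic: *dalkasenfok > dalkasinfok > delkesinfok > delkesimfok  (by pre-nasal raising, vowel merger, nasal place assimilation)
The regular Dokulic reflex would be 'delkesimfok', but the attested form is 'delkusimfok'. The correspondence is irregular, so they are not cognates (the Dokulic form has a different source).

no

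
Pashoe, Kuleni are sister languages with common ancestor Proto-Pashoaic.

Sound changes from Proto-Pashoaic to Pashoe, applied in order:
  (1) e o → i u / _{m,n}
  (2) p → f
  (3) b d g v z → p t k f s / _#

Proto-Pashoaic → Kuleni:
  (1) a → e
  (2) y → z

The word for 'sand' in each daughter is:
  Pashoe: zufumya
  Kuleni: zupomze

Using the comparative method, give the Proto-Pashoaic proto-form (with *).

*zupomya

Position 3: Pashoe has f, Kuleni has p. Kuleni preserves p here (none of its changes turn any other segment into p), so the proto-segment is *p.
Position 4: Pashoe has u, Kuleni has o. Kuleni preserves o here (none of its changes turn any other segment into o), so the proto-segment is *o.
Position 6: Pashoe has y, Kuleni has z. Pashoe preserves y here (none of its changes turn any other segment into y), so the proto-segment is *y.
This points to *zupomya. Verify forward in each daughter:
Pashoe: *zupomya
  zupomya → zupumya   [pre-nasal raising]
  zupumya → zufumya   [unconditioned shift]
  zufumya (rule 3 does not apply)
  giving Pashoe zufumya.
Kuleni: start from *zupomya.
  rule 1 (vowel merger): zupomya → zupomye
  rule 2 (unconditioned shift): zupomye → zupomze
  ⇒ Kuleni zupomze
No other proto-form is consistent with every reflex, so the reconstruction is *zupomya.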